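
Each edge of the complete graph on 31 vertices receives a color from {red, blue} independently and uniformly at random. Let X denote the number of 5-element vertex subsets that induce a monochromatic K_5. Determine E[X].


Let X = Σ_S X_S over the C(31, 5) = 169911 subsets S of size 5, where X_S = 1 if the K_5 on S is monochromatic.
For a fixed S, the K_5 on S has C(5, 2) = 10 edges. P[all 10 edges red] = (1/2)^10, and likewise for blue, so P[monochromatic] = 2·(1/2)^10 = 2^{1 − 10} = 1/512.
By linearity of expectation: E[X] = C(31, 5) · 2^{1 − 10} = 169911 · 1/512 = 169911/512.
Numerically: E[X] ≈ 331.85742.

E[X] = C(31,5)·2^(1−C(5,2)) = 169911/512 ≈ 331.85742.


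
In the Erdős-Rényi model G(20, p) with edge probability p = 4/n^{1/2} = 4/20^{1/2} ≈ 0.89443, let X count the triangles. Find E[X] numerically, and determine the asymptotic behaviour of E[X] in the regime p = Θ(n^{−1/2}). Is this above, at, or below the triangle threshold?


Number of potential triangles: C(20, 3) = 1140.
Each occurs with probability p³ ≈ (0.89443)³ ≈ 7.1554175e-01.
By linearity: E[X] = C(20, 3)·p³ ≈ 1140 · 7.1554175e-01 ≈ 815.71760.
Since α = 1/2 < 1, p = c/n^{1/2} ≫ 1/n is above the triangle threshold p ~ 1/n. Asymptotically E[X] ~ (c³/6)·n^{3(1−α)} = (4³/6)·n^{1.5} → ∞; triangles are abundant w.h.p.

E[X] ≈ 815.71760; in regime p = Θ(1/n^{1/2}) E[X] diverges (above the triangle threshold p ~ 1/n).


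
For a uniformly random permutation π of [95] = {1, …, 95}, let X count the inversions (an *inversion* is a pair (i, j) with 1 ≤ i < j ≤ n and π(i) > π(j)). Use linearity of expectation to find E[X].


Write X = Σ X_I over the C(95, 2) = 4465 pairs i < j, with X_I the indicator of one inversion.
There are 4465 indicators.
For each fixed pair i < j, the values π(i) and π(j) are two distinct elements of {1, …, 95} in uniformly random order; by symmetry P[π(i) > π(j)] = 1/2.
By linearity: E[X] = 4465 · (1/2) = C(95, 2) · (1/2) = 4465/2 = 4465/2 ≈ 2232.500000.

E[X] = 4465/2 = 2232.500000.


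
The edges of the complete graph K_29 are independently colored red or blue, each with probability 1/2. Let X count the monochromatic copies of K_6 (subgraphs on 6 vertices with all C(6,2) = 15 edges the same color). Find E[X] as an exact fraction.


Let X = Σ_S X_S over the C(29, 6) = 475020 subsets S of size 6, where X_S = 1 if the K_6 on S is monochromatic.
For a fixed S, the K_6 on S has C(6, 2) = 15 edges. P[all 15 edges red] = (1/2)^15, and likewise for blue, so P[monochromatic] = 2·(1/2)^15 = 2^{1 − 15} = 1/16384.
Summing: E[X] = C(29, 6) · 2^{1 − 15} = 475020 · 1/16384 = 118755/4096.
Numerically: E[X] ≈ 28.993.

E[X] = C(29,6)·2^(1−C(6,2)) = 118755/4096 ≈ 28.993.


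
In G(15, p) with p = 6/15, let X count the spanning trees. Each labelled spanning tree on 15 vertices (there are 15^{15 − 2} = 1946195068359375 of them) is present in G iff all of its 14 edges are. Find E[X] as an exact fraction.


K_15 has 15^{15 − 2} = 1946195068359375 labelled spanning trees.
For each such spanning tree H, let X_H = 1 if all 14 edges of H are present in G. Then P[X_H = 1] = p^{14} = (2/5)^{14} = 16384/6103515625.
Summing the indicators: E[X] = Σ_H E[X_H] = 1946195068359375 · p^{14} = 1946195068359375 · 16384/6103515625 = 26121388032/5.
Numerically: E[X] ≈ 5.22428e+09.

E[X] = 1946195068359375 · (2/5)^{14} = 26121388032/5 ≈ 5.22428e+09.


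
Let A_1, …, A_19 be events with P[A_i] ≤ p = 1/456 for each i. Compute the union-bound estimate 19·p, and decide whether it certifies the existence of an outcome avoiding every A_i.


Union bound: P[∪_{i=1}^{19} A_i] ≤ Σ_i P[A_i] ≤ 19·p = 19·(1/456) = 1/24.
Numerically: 1/24 ≈ 0.04167.
Is 1/24 < 1? YES.
Since P[∪ A_i] ≤ 1/24 < 1, the complement has P[∩ A_i^c] ≥ 1 − 1/24 = 23/24 > 0, so some outcome avoids every A_i.

19·p = 1/24 ≈ 0.04167; existence CERTIFIED by the union bound.


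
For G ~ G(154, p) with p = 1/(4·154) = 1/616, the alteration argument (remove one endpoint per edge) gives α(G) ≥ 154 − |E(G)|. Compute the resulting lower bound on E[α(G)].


E[|E(G)|] = C(154, 2)·p = 11781 · (1/616) = 153/8.
E[α(G)] ≥ n − E[|E(G)|] = 154 − 153/8 = 1079/8.
Numerically: ≈ 134.87500.
(This is only a lower bound; the true E[α(G)] may be larger.)

E[α(G)] ≥ 1079/8 ≈ 134.87500.


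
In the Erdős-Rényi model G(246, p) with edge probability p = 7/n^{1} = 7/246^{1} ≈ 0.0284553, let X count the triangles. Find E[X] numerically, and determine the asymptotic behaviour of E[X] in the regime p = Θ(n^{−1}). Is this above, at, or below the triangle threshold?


Number of potential triangles: C(246, 3) = 2450980.
Each occurs with probability p³ ≈ (0.0284553)³ ≈ 2.30403355e-05.
By linearity: E[X] = C(246, 3)·p³ ≈ 2450980 · 2.30403355e-05 ≈ 56.471402.
Here α = 1, so p = 7/n is exactly at the triangle threshold p ~ 1/n. Asymptotically E[X] → c³/6 = 7³/6 = 343/6 ≈ 57.166667, a bounded constant. In this regime the triangle count is asymptotically Poisson(c³/6).

E[X] ≈ 56.471402; in regime p = Θ(1/n^{1}) E[X] stays bounded (at the triangle threshold p ~ 1/n).


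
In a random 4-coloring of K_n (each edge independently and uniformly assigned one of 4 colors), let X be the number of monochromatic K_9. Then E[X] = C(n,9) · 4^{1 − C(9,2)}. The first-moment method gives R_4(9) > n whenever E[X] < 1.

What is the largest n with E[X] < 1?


We need C(n, 9) · 4^{1 − 36} < 1, i.e. C(n, 9) < 4^{36 − 1} = 1180591620717411303424.
Check values of n near the boundary:
  n = 910: C(910, 9) = 1133378248346922788210; 1133378248346922788210 < 1180591620717411303424? YES
  n = 911: C(911, 9) = 1144686900492291197405; 1144686900492291197405 < 1180591620717411303424? YES
  n = 912: C(912, 9) = 1156095740032081475120; 1156095740032081475120 < 1180591620717411303424? YES
  n = 913: C(913, 9) = 1167605542753639808390; 1167605542753639808390 < 1180591620717411303424? YES
  n = 914: C(914, 9) = 1179217089587653905932; 1179217089587653905932 < 1180591620717411303424? YES
  n = 915: C(915, 9) = 1190931166636537885130; 1190931166636537885130 < 1180591620717411303424? NO
  n = 916: C(916, 9) = 1202748565202942340440; 1202748565202942340440 < 1180591620717411303424? NO
  n = 917: C(917, 9) = 1214670081818390006810; 1214670081818390006810 < 1180591620717411303424? NO
The largest n with C(n, 9) < 1180591620717411303424 is n = 914 (where E[X] = 294804272396913476483/295147905179352825856 ≈ 0.998836). Hence R_4(9) > 914, i.e. R_4(9) ≥ 915.

Largest n = 914; hence R_4(9) > 914.


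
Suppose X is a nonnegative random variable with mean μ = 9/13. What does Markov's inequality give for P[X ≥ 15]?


μ = E[X] = 9/13, a = 15.
Markov: P[X ≥ 15] ≤ μ/a = (9/13)/15 = 3/65.
Numerically: ≈ 0.046.
(Since a = 15 > μ = 0.692, the bound 3/65 is < 1 and informative.)

P[X ≥ 15] ≤ 3/65 ≈ 0.046.


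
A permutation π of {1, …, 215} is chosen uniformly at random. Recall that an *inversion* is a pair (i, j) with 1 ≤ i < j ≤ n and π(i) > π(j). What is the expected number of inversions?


Write X = Σ X_I over the C(215, 2) = 23005 pairs i < j, with X_I the indicator of one inversion.
There are 23005 indicators.
For each fixed pair i < j, the values π(i) and π(j) are two distinct elements of {1, …, 215} in uniformly random order; by symmetry P[π(i) > π(j)] = 1/2.
By linearity: E[X] = 23005 · (1/2) = C(215, 2) · (1/2) = 23005/2 = 23005/2 ≈ 11502.500.

E[X] = 23005/2 = 11502.500.


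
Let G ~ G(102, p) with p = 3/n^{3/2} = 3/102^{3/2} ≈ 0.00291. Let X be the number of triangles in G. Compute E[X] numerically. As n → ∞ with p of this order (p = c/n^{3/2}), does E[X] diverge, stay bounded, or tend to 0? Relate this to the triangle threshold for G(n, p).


Number of potential triangles: C(102, 3) = 171700.
Each occurs with probability p³ ≈ (0.00291)³ ≈ 2.46981e-08.
By linearity: E[X] = C(102, 3)·p³ ≈ 171700 · 2.46981e-08 ≈ 0.004.
Since α = 3/2 > 1, p = c/n^{3/2} = o(1/n) is below the triangle threshold p ~ 1/n. Asymptotically E[X] ~ (c³/6)·n^{3(1−α)} = (3³/6)·n^{-1.5} → 0, so by Markov's inequality G has no triangles w.h.p.

E[X] ≈ 0.004; in regime p = Θ(1/n^{3/2}) E[X] tends to 0 (below the triangle threshold p ~ 1/n).


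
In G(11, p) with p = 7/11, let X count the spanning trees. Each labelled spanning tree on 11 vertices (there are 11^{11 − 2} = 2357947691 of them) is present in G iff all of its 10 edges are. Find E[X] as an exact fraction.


K_11 has 11^{11 − 2} = 2357947691 labelled spanning trees.
For each such spanning tree H, let X_H = 1 if all 10 edges of H are present in G. Then P[X_H = 1] = p^{10} = (7/11)^{10} = 282475249/25937424601.
Summing the indicators: E[X] = Σ_H E[X_H] = 2357947691 · p^{10} = 2357947691 · 282475249/25937424601 = 282475249/11.
Numerically: E[X] ≈ 2.568e+07.

E[X] = 2357947691 · (7/11)^{10} = 282475249/11 ≈ 2.568e+07.


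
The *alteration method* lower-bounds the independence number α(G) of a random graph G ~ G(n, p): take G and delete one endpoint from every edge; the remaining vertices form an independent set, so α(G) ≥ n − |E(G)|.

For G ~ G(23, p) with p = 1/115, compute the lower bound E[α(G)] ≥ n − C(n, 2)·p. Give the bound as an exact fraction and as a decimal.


E[|E(G)|] = C(23, 2)·p = 253 · (1/115) = 11/5.
E[α(G)] ≥ n − E[|E(G)|] = 23 − 11/5 = 104/5.
Numerically: ≈ 20.800000.
(This is only a lower bound; the true E[α(G)] may be larger.)

E[α(G)] ≥ 104/5 ≈ 20.800000.


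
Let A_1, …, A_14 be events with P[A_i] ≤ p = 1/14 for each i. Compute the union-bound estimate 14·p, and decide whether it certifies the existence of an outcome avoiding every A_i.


Union bound: P[∪_{i=1}^{14} A_i] ≤ Σ_i P[A_i] ≤ 14·p = 14·(1/14) = 1.
Numerically: 1 ≈ 1.0000.
Is 1 < 1? NO.
Since the bound 1 is ≥ 1, the union bound is uninformative here; it does NOT by itself certify existence.

14·p = 1 ≈ 1.0000; existence NOT certified by the union bound.


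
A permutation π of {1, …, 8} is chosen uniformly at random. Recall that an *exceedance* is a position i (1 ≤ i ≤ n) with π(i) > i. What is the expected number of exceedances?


Write X = Σ_{i=1}^{8} X_i, where X_i = 1_{π(i) > i}.
For each fixed i, π(i) is uniform over {1, …, 8} (marginal of a uniform permutation), so P[π(i) > i] = (n − i)/n. Summing: Σ_{i=1}^{8} (n − i)/n = (0 + 1 + … + 7)/8 = 8(8 − 1)/(2·8) = (8 − 1)/2.
Hence E[X] = Σ_{i=1}^{8} (8 − i)/8 = 7/2 ≈ 3.500.

E[X] = 7/2 = 3.500.


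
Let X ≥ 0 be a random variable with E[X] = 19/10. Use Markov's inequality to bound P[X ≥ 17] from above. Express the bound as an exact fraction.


μ = E[X] = 19/10, a = 17.
Markov: P[X ≥ 17] ≤ μ/a = (19/10)/17 = 19/170.
Numerically: ≈ 0.1118.
(Since a = 17 > μ = 1.9000, the bound 19/170 is < 1 and informative.)

P[X ≥ 17] ≤ 19/170 ≈ 0.1118.


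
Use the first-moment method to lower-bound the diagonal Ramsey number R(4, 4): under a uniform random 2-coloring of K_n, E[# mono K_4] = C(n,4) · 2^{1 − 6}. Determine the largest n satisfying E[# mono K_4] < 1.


We need C(n, 4) · 2^{1 − 6} < 1, i.e. C(n, 4) < 2^{6 − 1} = 32.
Check values of n near the boundary:
  n = 4: C(4, 4) = 1; 1 < 32? YES
  n = 5: C(5, 4) = 5; 5 < 32? YES
  n = 6: C(6, 4) = 15; 15 < 32? YES
  n = 7: C(7, 4) = 35; 35 < 32? NO
  n = 8: C(8, 4) = 70; 70 < 32? NO
The largest n with C(n, 4) < 32 is n = 6 (where E[X] = 15/32 ≈ 0.4688). Hence R(4, 4) > 6, i.e. R(4, 4) ≥ 7.

Largest n = 6; hence R(4, 4) > 6.


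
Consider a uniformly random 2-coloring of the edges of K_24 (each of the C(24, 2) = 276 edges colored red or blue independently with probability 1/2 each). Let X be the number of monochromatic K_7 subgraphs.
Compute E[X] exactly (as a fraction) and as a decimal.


Let X = Σ_S X_S over the C(24, 7) = 346104 subsets S of size 7, where X_S = 1 if the K_7 on S is monochromatic.
For a fixed S, the K_7 on S has C(7, 2) = 21 edges. P[all 21 edges red] = (1/2)^21, and likewise for blue, so P[monochromatic] = 2·(1/2)^21 = 2^{1 − 21} = 1/1048576.
Summing: E[X] = C(24, 7) · 2^{1 − 21} = 346104 · 1/1048576 = 43263/131072.
Numerically: E[X] ≈ 0.330.

E[X] = C(24,7)·2^(1−C(7,2)) = 43263/131072 ≈ 0.330.


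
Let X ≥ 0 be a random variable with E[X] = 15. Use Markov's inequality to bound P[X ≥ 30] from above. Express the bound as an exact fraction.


μ = E[X] = 15, a = 30.
Markov: P[X ≥ 30] ≤ μ/a = (15)/30 = 1/2.
Numerically: ≈ 0.500.
(Since a = 30 > μ = 15.000, the bound 1/2 is < 1 and informative.)

P[X ≥ 30] ≤ 1/2 ≈ 0.500.


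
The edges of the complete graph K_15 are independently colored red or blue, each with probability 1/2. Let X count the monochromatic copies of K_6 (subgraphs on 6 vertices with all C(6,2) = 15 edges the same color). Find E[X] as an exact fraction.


Let X = Σ_S X_S over the C(15, 6) = 5005 subsets S of size 6, where X_S = 1 if the K_6 on S is monochromatic.
For a fixed S, the K_6 on S has C(6, 2) = 15 edges. P[all 15 edges red] = (1/2)^15, and likewise for blue, so P[monochromatic] = 2·(1/2)^15 = 2^{1 − 15} = 1/16384.
Summing: E[X] = C(15, 6) · 2^{1 − 15} = 5005 · 1/16384 = 5005/16384.
Numerically: E[X] ≈ 0.3055.

E[X] = C(15,6)·2^(1−C(6,2)) = 5005/16384 ≈ 0.3055.


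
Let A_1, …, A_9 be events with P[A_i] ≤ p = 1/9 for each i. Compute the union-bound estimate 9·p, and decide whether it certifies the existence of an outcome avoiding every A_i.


Union bound: P[∪_{i=1}^{9} A_i] ≤ Σ_i P[A_i] ≤ 9·p = 9·(1/9) = 1.
Numerically: 1 ≈ 1.00000.
Is 1 < 1? NO.
Since the bound 1 is ≥ 1, the union bound is uninformative here; it does NOT by itself certify existence.

9·p = 1 ≈ 1.00000; existence NOT certified by the union bound.


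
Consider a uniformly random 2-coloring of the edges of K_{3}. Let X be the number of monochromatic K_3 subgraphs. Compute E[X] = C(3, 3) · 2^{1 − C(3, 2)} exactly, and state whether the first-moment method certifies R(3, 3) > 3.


E[X] = C(3, 3) · 2^{1 − 3} = 1 · 2^{−2} = 1/4.
As a reduced fraction: E[X] = 1/4 ≈ 0.250000.
Is E[X] < 1? YES.
Since E[X] < 1, there exists a 2-coloring of K_{3} with no monochromatic K_3; hence R(3, 3) > 3.

E[X] = 1/4 ≈ 0.250000; E[X] < 1, so R(3, 3) > 3.


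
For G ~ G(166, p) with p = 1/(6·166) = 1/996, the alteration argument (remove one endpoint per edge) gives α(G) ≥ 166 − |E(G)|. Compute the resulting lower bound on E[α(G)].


E[|E(G)|] = C(166, 2)·p = 13695 · (1/996) = 55/4.
E[α(G)] ≥ n − E[|E(G)|] = 166 − 55/4 = 609/4.
Numerically: ≈ 152.2500.
(This is only a lower bound; the true E[α(G)] may be larger.)

E[α(G)] ≥ 609/4 ≈ 152.2500.


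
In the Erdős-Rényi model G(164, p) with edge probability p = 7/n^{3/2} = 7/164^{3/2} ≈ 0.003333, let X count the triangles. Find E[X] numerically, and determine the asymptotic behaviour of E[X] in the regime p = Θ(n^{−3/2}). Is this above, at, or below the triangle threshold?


Number of potential triangles: C(164, 3) = 721764.
Each occurs with probability p³ ≈ (0.003333)³ ≈ 3.7025148e-08.
By linearity: E[X] = C(164, 3)·p³ ≈ 721764 · 3.7025148e-08 ≈ 0.02672.
Since α = 3/2 > 1, p = c/n^{3/2} = o(1/n) is below the triangle threshold p ~ 1/n. Asymptotically E[X] ~ (c³/6)·n^{3(1−α)} = (7³/6)·n^{-1.5} → 0, so by Markov's inequality G has no triangles w.h.p.

E[X] ≈ 0.02672; in regime p = Θ(1/n^{3/2}) E[X] tends to 0 (below the triangle threshold p ~ 1/n).


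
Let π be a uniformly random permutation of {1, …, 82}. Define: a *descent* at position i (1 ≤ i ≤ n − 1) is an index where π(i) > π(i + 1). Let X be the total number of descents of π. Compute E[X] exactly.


Write X = Σ X_I over i = 1, …, 81, with X_I the indicator of one descent.
There are 81 indicators.
For each fixed i, the pair (π(i), π(i+1)) is a uniformly random ordered pair of distinct values from {1, …, 82}; by symmetry P[π(i) > π(i+1)] = 1/2.
By linearity: E[X] = 81 · (1/2) = (82 − 1) · (1/2) = 81/2 ≈ 40.5000.

E[X] = 81/2 = 40.5000.


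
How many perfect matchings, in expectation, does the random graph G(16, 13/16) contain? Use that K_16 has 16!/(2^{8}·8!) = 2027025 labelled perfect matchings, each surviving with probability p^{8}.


K_16 has 16!/(2^{8}·8!) = 2027025 labelled perfect matchings.
For each such perfect matching H, let X_H = 1 if all 8 edges of H are present in G. Then P[X_H = 1] = p^{8} = (13/16)^{8} = 815730721/4294967296.
By linearity of expectation: E[X] = Σ_H E[X_H] = 2027025 · p^{8} = 2027025 · 815730721/4294967296 = 1653506564735025/4294967296.
Numerically: E[X] ≈ 3.8499e+05.

E[X] = 2027025 · (13/16)^{8} = 1653506564735025/4294967296 ≈ 3.8499e+05.


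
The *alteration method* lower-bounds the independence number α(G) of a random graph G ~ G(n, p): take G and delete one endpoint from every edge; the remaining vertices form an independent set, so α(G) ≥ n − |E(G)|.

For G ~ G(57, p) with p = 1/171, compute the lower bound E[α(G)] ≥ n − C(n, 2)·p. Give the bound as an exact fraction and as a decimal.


E[|E(G)|] = C(57, 2)·p = 1596 · (1/171) = 28/3.
E[α(G)] ≥ n − E[|E(G)|] = 57 − 28/3 = 143/3.
Numerically: ≈ 47.66667.
(This is only a lower bound; the true E[α(G)] may be larger.)

E[α(G)] ≥ 143/3 ≈ 47.66667.


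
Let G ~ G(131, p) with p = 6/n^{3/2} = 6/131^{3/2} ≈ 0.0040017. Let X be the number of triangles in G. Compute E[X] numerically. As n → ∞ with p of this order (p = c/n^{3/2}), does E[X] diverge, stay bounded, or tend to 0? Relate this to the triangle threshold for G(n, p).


Number of potential triangles: C(131, 3) = 366145.
Each occurs with probability p³ ≈ (0.0040017)³ ≈ 6.40815371e-08.
By linearity: E[X] = C(131, 3)·p³ ≈ 366145 · 6.40815371e-08 ≈ 0.023463.
Since α = 3/2 > 1, p = c/n^{3/2} = o(1/n) is below the triangle threshold p ~ 1/n. Asymptotically E[X] ~ (c³/6)·n^{3(1−α)} = (6³/6)·n^{-1.5} → 0, so by Markov's inequality G has no triangles w.h.p.

E[X] ≈ 0.023463; in regime p = Θ(1/n^{3/2}) E[X] tends to 0 (below the triangle threshold p ~ 1/n).


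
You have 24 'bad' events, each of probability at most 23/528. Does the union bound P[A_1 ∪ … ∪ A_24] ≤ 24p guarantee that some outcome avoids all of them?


Union bound: P[∪_{i=1}^{24} A_i] ≤ Σ_i P[A_i] ≤ 24·p = 24·(23/528) = 23/22.
Numerically: 23/22 ≈ 1.0454545.
Is 23/22 < 1? NO.
Since the bound 23/22 is ≥ 1, the union bound is uninformative here; it does NOT by itself certify existence.

24·p = 23/22 ≈ 1.0454545; existence NOT certified by the union bound.


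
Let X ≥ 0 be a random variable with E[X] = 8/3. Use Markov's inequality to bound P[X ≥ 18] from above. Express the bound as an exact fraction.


μ = E[X] = 8/3, a = 18.
Markov: P[X ≥ 18] ≤ μ/a = (8/3)/18 = 4/27.
Numerically: ≈ 0.148148.
(Since a = 18 > μ = 2.666667, the bound 4/27 is < 1 and informative.)

P[X ≥ 18] ≤ 4/27 ≈ 0.148148.


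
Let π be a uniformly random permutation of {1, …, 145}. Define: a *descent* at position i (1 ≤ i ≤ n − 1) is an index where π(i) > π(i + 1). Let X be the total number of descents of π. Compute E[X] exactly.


Write X = Σ X_I over i = 1, …, 144, with X_I the indicator of one descent.
There are 144 indicators.
For each fixed i, the pair (π(i), π(i+1)) is a uniformly random ordered pair of distinct values from {1, …, 145}; by symmetry P[π(i) > π(i+1)] = 1/2.
By linearity: E[X] = 144 · (1/2) = (145 − 1) · (1/2) = 72 ≈ 72.00000.

E[X] = 72 = 72.00000.


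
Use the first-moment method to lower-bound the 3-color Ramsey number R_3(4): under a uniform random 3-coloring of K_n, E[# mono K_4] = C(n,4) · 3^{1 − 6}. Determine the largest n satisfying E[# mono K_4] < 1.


We need C(n, 4) · 3^{1 − 6} < 1, i.e. C(n, 4) < 3^{6 − 1} = 243.
Check values of n near the boundary:
  n = 7: C(7, 4) = 35; 35 < 243? YES
  n = 8: C(8, 4) = 70; 70 < 243? YES
  n = 9: C(9, 4) = 126; 126 < 243? YES
  n = 10: C(10, 4) = 210; 210 < 243? YES
  n = 11: C(11, 4) = 330; 330 < 243? NO
  n = 12: C(12, 4) = 495; 495 < 243? NO
The largest n with C(n, 4) < 243 is n = 10 (where E[X] = 70/81 ≈ 0.8641975). Hence R_3(4) > 10, i.e. R_3(4) ≥ 11.

Largest n = 10; hence R_3(4) > 10.


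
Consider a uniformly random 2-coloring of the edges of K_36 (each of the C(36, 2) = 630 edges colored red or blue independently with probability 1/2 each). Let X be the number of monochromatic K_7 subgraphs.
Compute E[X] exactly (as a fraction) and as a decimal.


Let X = Σ_S X_S over the C(36, 7) = 8347680 subsets S of size 7, where X_S = 1 if the K_7 on S is monochromatic.
For a fixed S, the K_7 on S has C(7, 2) = 21 edges. P[all 21 edges red] = (1/2)^21, and likewise for blue, so P[monochromatic] = 2·(1/2)^21 = 2^{1 − 21} = 1/1048576.
Summing: E[X] = C(36, 7) · 2^{1 − 21} = 8347680 · 1/1048576 = 260865/32768.
Numerically: E[X] ≈ 7.96097.

E[X] = C(36,7)·2^(1−C(7,2)) = 260865/32768 ≈ 7.96097.


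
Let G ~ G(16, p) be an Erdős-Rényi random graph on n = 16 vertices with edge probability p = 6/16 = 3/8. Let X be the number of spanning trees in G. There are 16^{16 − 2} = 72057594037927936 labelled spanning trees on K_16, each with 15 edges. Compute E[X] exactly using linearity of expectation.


K_16 has 16^{16 − 2} = 72057594037927936 labelled spanning trees.
For each such spanning tree H, let X_H = 1 if all 15 edges of H are present in G. Then P[X_H = 1] = p^{15} = (3/8)^{15} = 14348907/35184372088832.
By linearity of expectation: E[X] = Σ_H E[X_H] = 72057594037927936 · p^{15} = 72057594037927936 · 14348907/35184372088832 = 29386561536.
Numerically: E[X] ≈ 2.939e+10.

E[X] = 72057594037927936 · (3/8)^{15} = 29386561536 ≈ 2.939e+10.


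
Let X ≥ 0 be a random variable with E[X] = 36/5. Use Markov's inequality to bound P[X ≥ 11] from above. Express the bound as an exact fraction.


μ = E[X] = 36/5, a = 11.
Markov: P[X ≥ 11] ≤ μ/a = (36/5)/11 = 36/55.
Numerically: ≈ 0.654545.
(Since a = 11 > μ = 7.200000, the bound 36/55 is < 1 and informative.)

P[X ≥ 11] ≤ 36/55 ≈ 0.654545.


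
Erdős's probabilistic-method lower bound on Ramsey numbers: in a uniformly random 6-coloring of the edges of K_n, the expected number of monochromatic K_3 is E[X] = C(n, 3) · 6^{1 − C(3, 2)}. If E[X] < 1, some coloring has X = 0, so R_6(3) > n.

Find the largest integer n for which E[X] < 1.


We need C(n, 3) · 6^{1 − 3} < 1, i.e. C(n, 3) < 6^{3 − 1} = 36.
Check values of n near the boundary:
  n = 4: C(4, 3) = 4; 4 < 36? YES
  n = 5: C(5, 3) = 10; 10 < 36? YES
  n = 6: C(6, 3) = 20; 20 < 36? YES
  n = 7: C(7, 3) = 35; 35 < 36? YES
  n = 8: C(8, 3) = 56; 56 < 36? NO
  n = 9: C(9, 3) = 84; 84 < 36? NO
The largest n with C(n, 3) < 36 is n = 7 (where E[X] = 35/36 ≈ 0.97222). Hence R_6(3) > 7, i.e. R_6(3) ≥ 8.

Largest n = 7; hence R_6(3) > 7.


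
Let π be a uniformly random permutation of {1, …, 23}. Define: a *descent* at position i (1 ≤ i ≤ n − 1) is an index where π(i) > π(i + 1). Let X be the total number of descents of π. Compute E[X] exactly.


Write X = Σ X_I over i = 1, …, 22, with X_I the indicator of one descent.
There are 22 indicators.
For each fixed i, the pair (π(i), π(i+1)) is a uniformly random ordered pair of distinct values from {1, …, 23}; by symmetry P[π(i) > π(i+1)] = 1/2.
By linearity: E[X] = 22 · (1/2) = (23 − 1) · (1/2) = 11 ≈ 11.00000.

E[X] = 11 = 11.00000.


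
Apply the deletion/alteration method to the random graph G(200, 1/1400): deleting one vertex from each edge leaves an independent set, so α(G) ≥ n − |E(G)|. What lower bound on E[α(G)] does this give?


E[|E(G)|] = C(200, 2)·p = 19900 · (1/1400) = 199/14.
E[α(G)] ≥ n − E[|E(G)|] = 200 − 199/14 = 2601/14.
Numerically: ≈ 185.78571.
(This is only a lower bound; the true E[α(G)] may be larger.)

E[α(G)] ≥ 2601/14 ≈ 185.78571.


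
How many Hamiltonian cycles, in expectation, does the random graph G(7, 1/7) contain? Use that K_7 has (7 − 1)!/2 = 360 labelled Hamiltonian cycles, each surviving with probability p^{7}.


K_7 has (7 − 1)!/2 = 360 labelled Hamiltonian cycles.
For each such Hamiltonian cycle H, let X_H = 1 if all 7 edges of H are present in G. Then P[X_H = 1] = p^{7} = (1/7)^{7} = 1/823543.
By linearity of expectation: E[X] = Σ_H E[X_H] = 360 · p^{7} = 360 · 1/823543 = 360/823543.
Numerically: E[X] ≈ 0.0004371.

E[X] = 360 · (1/7)^{7} = 360/823543 ≈ 0.0004371.


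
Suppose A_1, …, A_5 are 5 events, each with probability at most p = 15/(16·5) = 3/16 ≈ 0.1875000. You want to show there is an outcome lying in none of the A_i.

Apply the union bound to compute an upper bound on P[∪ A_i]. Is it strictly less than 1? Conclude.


Union bound: P[∪_{i=1}^{5} A_i] ≤ Σ_i P[A_i] ≤ 5·p = 5·(3/16) = 15/16.
Numerically: 15/16 ≈ 0.9375000.
Is 15/16 < 1? YES.
Since P[∪ A_i] ≤ 15/16 < 1, the complement has P[∩ A_i^c] ≥ 1 − 15/16 = 1/16 > 0, so some outcome avoids every A_i.

5·p = 15/16 ≈ 0.9375000; existence CERTIFIED by the union bound.


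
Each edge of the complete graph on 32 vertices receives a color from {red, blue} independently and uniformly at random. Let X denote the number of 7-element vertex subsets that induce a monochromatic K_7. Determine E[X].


Let X = Σ_S X_S over the C(32, 7) = 3365856 subsets S of size 7, where X_S = 1 if the K_7 on S is monochromatic.
For a fixed S, the K_7 on S has C(7, 2) = 21 edges. P[all 21 edges red] = (1/2)^21, and likewise for blue, so P[monochromatic] = 2·(1/2)^21 = 2^{1 − 21} = 1/1048576.
By linearity of expectation: E[X] = C(32, 7) · 2^{1 − 21} = 3365856 · 1/1048576 = 105183/32768.
Numerically: E[X] ≈ 3.20993.

E[X] = C(32,7)·2^(1−C(7,2)) = 105183/32768 ≈ 3.20993.


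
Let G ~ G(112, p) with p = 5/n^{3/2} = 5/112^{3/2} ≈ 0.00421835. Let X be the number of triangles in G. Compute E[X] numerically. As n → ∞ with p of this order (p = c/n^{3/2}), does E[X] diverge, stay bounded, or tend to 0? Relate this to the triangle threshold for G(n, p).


Number of potential triangles: C(112, 3) = 227920.
Each occurs with probability p³ ≈ (0.00421835)³ ≈ 7.50635174e-08.
By linearity: E[X] = C(112, 3)·p³ ≈ 227920 · 7.50635174e-08 ≈ 0.017108.
Since α = 3/2 > 1, p = c/n^{3/2} = o(1/n) is below the triangle threshold p ~ 1/n. Asymptotically E[X] ~ (c³/6)·n^{3(1−α)} = (5³/6)·n^{-1.5} → 0, so by Markov's inequality G has no triangles w.h.p.

E[X] ≈ 0.017108; in regime p = Θ(1/n^{3/2}) E[X] tends to 0 (below the triangle threshold p ~ 1/n).


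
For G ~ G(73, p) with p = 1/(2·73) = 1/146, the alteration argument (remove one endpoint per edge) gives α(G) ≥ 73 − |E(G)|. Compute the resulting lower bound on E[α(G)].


E[|E(G)|] = C(73, 2)·p = 2628 · (1/146) = 18.
E[α(G)] ≥ n − E[|E(G)|] = 73 − 18 = 55.
Numerically: ≈ 55.00000.
(This is only a lower bound; the true E[α(G)] may be larger.)

E[α(G)] ≥ 55 ≈ 55.00000.


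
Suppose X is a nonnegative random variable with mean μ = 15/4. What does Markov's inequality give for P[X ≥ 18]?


μ = E[X] = 15/4, a = 18.
Markov: P[X ≥ 18] ≤ μ/a = (15/4)/18 = 5/24.
Numerically: ≈ 0.2083.
(Since a = 18 > μ = 3.7500, the bound 5/24 is < 1 and informative.)

P[X ≥ 18] ≤ 5/24 ≈ 0.2083.


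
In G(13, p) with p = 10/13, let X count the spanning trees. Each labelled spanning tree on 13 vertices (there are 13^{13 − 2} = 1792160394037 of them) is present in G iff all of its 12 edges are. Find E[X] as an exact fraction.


K_13 has 13^{13 − 2} = 1792160394037 labelled spanning trees.
For each such spanning tree H, let X_H = 1 if all 12 edges of H are present in G. Then P[X_H = 1] = p^{12} = (10/13)^{12} = 1000000000000/23298085122481.
By linearity of expectation: E[X] = Σ_H E[X_H] = 1792160394037 · p^{12} = 1792160394037 · 1000000000000/23298085122481 = 1000000000000/13.
Numerically: E[X] ≈ 7.692e+10.

E[X] = 1792160394037 · (10/13)^{12} = 1000000000000/13 ≈ 7.692e+10.


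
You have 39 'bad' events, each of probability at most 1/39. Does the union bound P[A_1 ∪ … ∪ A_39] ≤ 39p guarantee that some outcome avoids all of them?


Union bound: P[∪_{i=1}^{39} A_i] ≤ Σ_i P[A_i] ≤ 39·p = 39·(1/39) = 1.
Numerically: 1 ≈ 1.000000.
Is 1 < 1? NO.
Since the bound 1 is ≥ 1, the union bound is uninformative here; it does NOT by itself certify existence.

39·p = 1 ≈ 1.000000; existence NOT certified by the union bound.


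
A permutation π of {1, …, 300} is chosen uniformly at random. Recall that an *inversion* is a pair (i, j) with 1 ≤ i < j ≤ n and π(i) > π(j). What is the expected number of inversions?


Write X = Σ X_I over the C(300, 2) = 44850 pairs i < j, with X_I the indicator of one inversion.
There are 44850 indicators.
For each fixed pair i < j, the values π(i) and π(j) are two distinct elements of {1, …, 300} in uniformly random order; by symmetry P[π(i) > π(j)] = 1/2.
By linearity: E[X] = 44850 · (1/2) = C(300, 2) · (1/2) = 44850/2 = 22425 ≈ 22425.000000.

E[X] = 22425 = 22425.000000.


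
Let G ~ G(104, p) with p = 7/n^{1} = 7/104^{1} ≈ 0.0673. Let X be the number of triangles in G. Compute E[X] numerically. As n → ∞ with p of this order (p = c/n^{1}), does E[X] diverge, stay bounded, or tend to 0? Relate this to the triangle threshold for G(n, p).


Number of potential triangles: C(104, 3) = 182104.
Each occurs with probability p³ ≈ (0.0673)³ ≈ 3.04926e-04.
By linearity: E[X] = C(104, 3)·p³ ≈ 182104 · 3.04926e-04 ≈ 55.528.
Here α = 1, so p = 7/n is exactly at the triangle threshold p ~ 1/n. Asymptotically E[X] → c³/6 = 7³/6 = 343/6 ≈ 57.167, a bounded constant. In this regime the triangle count is asymptotically Poisson(c³/6).

E[X] ≈ 55.528; in regime p = Θ(1/n^{1}) E[X] stays bounded (at the triangle threshold p ~ 1/n).


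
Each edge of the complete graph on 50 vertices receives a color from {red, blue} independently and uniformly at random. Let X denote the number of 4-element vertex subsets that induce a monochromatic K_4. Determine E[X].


Let X = Σ_S X_S over the C(50, 4) = 230300 subsets S of size 4, where X_S = 1 if the K_4 on S is monochromatic.
For a fixed S, the K_4 on S has C(4, 2) = 6 edges. P[all 6 edges red] = (1/2)^6, and likewise for blue, so P[monochromatic] = 2·(1/2)^6 = 2^{1 − 6} = 1/32.
By linearity: E[X] = C(50, 4) · 2^{1 − 6} = 230300 · 1/32 = 57575/8.
Numerically: E[X] ≈ 7196.8750.

E[X] = C(50,4)·2^(1−C(4,2)) = 57575/8 ≈ 7196.8750.


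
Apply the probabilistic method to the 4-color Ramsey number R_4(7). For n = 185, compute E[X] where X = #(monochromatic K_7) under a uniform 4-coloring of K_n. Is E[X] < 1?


E[X] = C(185, 7) · 4^{1 − 21} = 1311854301420 · 4^{−20} = 1311854301420/1099511627776.
As a reduced fraction: E[X] = 327963575355/274877906944 ≈ 1.1931245.
Is E[X] < 1? NO.
Since E[X] ≥ 1, the first-moment bound is inconclusive at n = 185; it does NOT by itself certify R_4(7) > 185.

E[X] = 327963575355/274877906944 ≈ 1.1931245; E[X] ≥ 1; first-moment method inconclusive here.


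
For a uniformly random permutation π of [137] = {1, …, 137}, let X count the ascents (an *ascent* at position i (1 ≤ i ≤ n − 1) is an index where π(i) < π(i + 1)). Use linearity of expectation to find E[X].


Write X = Σ X_I over i = 1, …, 136, with X_I the indicator of one ascent.
There are 136 indicators.
For each fixed i, the pair (π(i), π(i+1)) is a uniformly random ordered pair of distinct values from {1, …, 137}; by symmetry P[π(i) < π(i+1)] = 1/2.
By linearity: E[X] = 136 · (1/2) = (137 − 1) · (1/2) = 68 ≈ 68.000000.

E[X] = 68 = 68.000000.


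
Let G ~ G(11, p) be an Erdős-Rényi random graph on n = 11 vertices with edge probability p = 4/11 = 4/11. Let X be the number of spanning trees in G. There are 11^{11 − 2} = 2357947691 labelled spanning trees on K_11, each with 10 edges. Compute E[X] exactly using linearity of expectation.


K_11 has 11^{11 − 2} = 2357947691 labelled spanning trees.
For each such spanning tree H, let X_H = 1 if all 10 edges of H are present in G. Then P[X_H = 1] = p^{10} = (4/11)^{10} = 1048576/25937424601.
By linearity of expectation: E[X] = Σ_H E[X_H] = 2357947691 · p^{10} = 2357947691 · 1048576/25937424601 = 1048576/11.
Numerically: E[X] ≈ 95325.1.

E[X] = 2357947691 · (4/11)^{10} = 1048576/11 ≈ 95325.1.


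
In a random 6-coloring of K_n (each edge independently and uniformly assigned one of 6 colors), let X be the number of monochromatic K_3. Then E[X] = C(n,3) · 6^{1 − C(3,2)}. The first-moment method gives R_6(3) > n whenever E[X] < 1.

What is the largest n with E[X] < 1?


We need C(n, 3) · 6^{1 − 3} < 1, i.e. C(n, 3) < 6^{3 − 1} = 36.
Check values of n near the boundary:
  n = 3: C(3, 3) = 1; 1 < 36? YES
  n = 4: C(4, 3) = 4; 4 < 36? YES
  n = 5: C(5, 3) = 10; 10 < 36? YES
  n = 6: C(6, 3) = 20; 20 < 36? YES
  n = 7: C(7, 3) = 35; 35 < 36? YES
  n = 8: C(8, 3) = 56; 56 < 36? NO
  n = 9: C(9, 3) = 84; 84 < 36? NO
  n = 10: C(10, 3) = 120; 120 < 36? NO
The largest n with C(n, 3) < 36 is n = 7 (where E[X] = 35/36 ≈ 0.972222). Hence R_6(3) > 7, i.e. R_6(3) ≥ 8.

Largest n = 7; hence R_6(3) > 7.


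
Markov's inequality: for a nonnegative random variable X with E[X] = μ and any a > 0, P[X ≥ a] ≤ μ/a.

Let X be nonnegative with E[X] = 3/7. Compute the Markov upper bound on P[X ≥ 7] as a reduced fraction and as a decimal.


μ = E[X] = 3/7, a = 7.
Markov: P[X ≥ 7] ≤ μ/a = (3/7)/7 = 3/49.
Numerically: ≈ 0.061224.
(Since a = 7 > μ = 0.428571, the bound 3/49 is < 1 and informative.)

P[X ≥ 7] ≤ 3/49 ≈ 0.061224.


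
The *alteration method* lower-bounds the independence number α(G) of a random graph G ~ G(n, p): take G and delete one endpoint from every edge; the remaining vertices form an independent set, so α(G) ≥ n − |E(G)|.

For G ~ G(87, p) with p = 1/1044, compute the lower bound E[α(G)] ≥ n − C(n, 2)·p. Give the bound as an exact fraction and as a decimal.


E[|E(G)|] = C(87, 2)·p = 3741 · (1/1044) = 43/12.
E[α(G)] ≥ n − E[|E(G)|] = 87 − 43/12 = 1001/12.
Numerically: ≈ 83.417.
(This is only a lower bound; the true E[α(G)] may be larger.)

E[α(G)] ≥ 1001/12 ≈ 83.417.


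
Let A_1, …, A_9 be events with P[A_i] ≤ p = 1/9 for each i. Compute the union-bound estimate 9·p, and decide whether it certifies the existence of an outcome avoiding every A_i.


Union bound: P[∪_{i=1}^{9} A_i] ≤ Σ_i P[A_i] ≤ 9·p = 9·(1/9) = 1.
Numerically: 1 ≈ 1.0000000.
Is 1 < 1? NO.
Since the bound 1 is ≥ 1, the union bound is uninformative here; it does NOT by itself certify existence.

9·p = 1 ≈ 1.0000000; existence NOT certified by the union bound.


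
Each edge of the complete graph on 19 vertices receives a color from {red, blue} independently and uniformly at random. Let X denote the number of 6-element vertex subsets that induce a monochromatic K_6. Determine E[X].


Let X = Σ_S X_S over the C(19, 6) = 27132 subsets S of size 6, where X_S = 1 if the K_6 on S is monochromatic.
For a fixed S, the K_6 on S has C(6, 2) = 15 edges. P[all 15 edges red] = (1/2)^15, and likewise for blue, so P[monochromatic] = 2·(1/2)^15 = 2^{1 − 15} = 1/16384.
By linearity of expectation: E[X] = C(19, 6) · 2^{1 − 15} = 27132 · 1/16384 = 6783/4096.
Numerically: E[X] ≈ 1.656.

E[X] = C(19,6)·2^(1−C(6,2)) = 6783/4096 ≈ 1.656.


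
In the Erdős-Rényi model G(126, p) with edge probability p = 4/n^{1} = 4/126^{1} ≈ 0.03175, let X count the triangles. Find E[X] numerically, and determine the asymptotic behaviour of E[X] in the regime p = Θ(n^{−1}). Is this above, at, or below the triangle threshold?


Number of potential triangles: C(126, 3) = 325500.
Each occurs with probability p³ ≈ (0.03175)³ ≈ 3.199399e-05.
By linearity: E[X] = C(126, 3)·p³ ≈ 325500 · 3.199399e-05 ≈ 10.4140.
Here α = 1, so p = 4/n is exactly at the triangle threshold p ~ 1/n. Asymptotically E[X] → c³/6 = 4³/6 = 32/3 ≈ 10.6667, a bounded constant. In this regime the triangle count is asymptotically Poisson(c³/6).

E[X] ≈ 10.4140; in regime p = Θ(1/n^{1}) E[X] stays bounded (at the triangle threshold p ~ 1/n).


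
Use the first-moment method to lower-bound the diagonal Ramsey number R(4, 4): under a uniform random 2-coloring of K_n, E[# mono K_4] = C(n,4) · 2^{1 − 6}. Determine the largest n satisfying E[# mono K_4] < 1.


We need C(n, 4) · 2^{1 − 6} < 1, i.e. C(n, 4) < 2^{6 − 1} = 32.
Check values of n near the boundary:
  n = 4: C(4, 4) = 1; 1 < 32? YES
  n = 5: C(5, 4) = 5; 5 < 32? YES
  n = 6: C(6, 4) = 15; 15 < 32? YES
  n = 7: C(7, 4) = 35; 35 < 32? NO
  n = 8: C(8, 4) = 70; 70 < 32? NO
  n = 9: C(9, 4) = 126; 126 < 32? NO
The largest n with C(n, 4) < 32 is n = 6 (where E[X] = 15/32 ≈ 0.469). Hence R(4, 4) > 6, i.e. R(4, 4) ≥ 7.

Largest n = 6; hence R(4, 4) > 6.


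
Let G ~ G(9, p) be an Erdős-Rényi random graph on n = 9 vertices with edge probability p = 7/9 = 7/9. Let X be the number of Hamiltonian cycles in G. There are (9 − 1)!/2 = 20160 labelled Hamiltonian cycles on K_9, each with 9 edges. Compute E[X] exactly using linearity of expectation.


K_9 has (9 − 1)!/2 = 20160 labelled Hamiltonian cycles.
For each such Hamiltonian cycle H, let X_H = 1 if all 9 edges of H are present in G. Then P[X_H = 1] = p^{9} = (7/9)^{9} = 40353607/387420489.
By linearity: E[X] = Σ_H E[X_H] = 20160 · p^{9} = 20160 · 40353607/387420489 = 90392079680/43046721.
Numerically: E[X] ≈ 2099.86.

E[X] = 20160 · (7/9)^{9} = 90392079680/43046721 ≈ 2099.86.


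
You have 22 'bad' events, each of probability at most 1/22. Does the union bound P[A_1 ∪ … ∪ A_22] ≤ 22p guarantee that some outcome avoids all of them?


Union bound: P[∪_{i=1}^{22} A_i] ≤ Σ_i P[A_i] ≤ 22·p = 22·(1/22) = 1.
Numerically: 1 ≈ 1.000.
Is 1 < 1? NO.
Since the bound 1 is ≥ 1, the union bound is uninformative here; it does NOT by itself certify existence.

22·p = 1 ≈ 1.000; existence NOT certified by the union bound.


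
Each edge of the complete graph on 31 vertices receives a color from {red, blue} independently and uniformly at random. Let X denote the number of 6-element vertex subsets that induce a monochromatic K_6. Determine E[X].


Let X = Σ_S X_S over the C(31, 6) = 736281 subsets S of size 6, where X_S = 1 if the K_6 on S is monochromatic.
For a fixed S, the K_6 on S has C(6, 2) = 15 edges. P[all 15 edges red] = (1/2)^15, and likewise for blue, so P[monochromatic] = 2·(1/2)^15 = 2^{1 − 15} = 1/16384.
By linearity: E[X] = C(31, 6) · 2^{1 − 15} = 736281 · 1/16384 = 736281/16384.
Numerically: E[X] ≈ 44.9390.

E[X] = C(31,6)·2^(1−C(6,2)) = 736281/16384 ≈ 44.9390.


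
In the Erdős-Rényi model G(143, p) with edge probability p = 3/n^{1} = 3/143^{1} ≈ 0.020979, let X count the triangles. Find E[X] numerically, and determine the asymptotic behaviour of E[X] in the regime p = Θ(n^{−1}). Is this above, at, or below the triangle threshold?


Number of potential triangles: C(143, 3) = 477191.
Each occurs with probability p³ ≈ (0.020979)³ ≈ 9.23327247e-06.
By linearity: E[X] = C(143, 3)·p³ ≈ 477191 · 9.23327247e-06 ≈ 4.406035.
Here α = 1, so p = 3/n is exactly at the triangle threshold p ~ 1/n. Asymptotically E[X] → c³/6 = 3³/6 = 9/2 ≈ 4.500000, a bounded constant. In this regime the triangle count is asymptotically Poisson(c³/6).

E[X] ≈ 4.406035; in regime p = Θ(1/n^{1}) E[X] stays bounded (at the triangle threshold p ~ 1/n).


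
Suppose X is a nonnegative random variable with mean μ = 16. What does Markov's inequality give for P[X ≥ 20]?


μ = E[X] = 16, a = 20.
Markov: P[X ≥ 20] ≤ μ/a = (16)/20 = 4/5.
Numerically: ≈ 0.80000.
(Since a = 20 > μ = 16.00000, the bound 4/5 is < 1 and informative.)

P[X ≥ 20] ≤ 4/5 ≈ 0.80000.


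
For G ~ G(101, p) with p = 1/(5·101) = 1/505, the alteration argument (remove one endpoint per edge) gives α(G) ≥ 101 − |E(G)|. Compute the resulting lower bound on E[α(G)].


E[|E(G)|] = C(101, 2)·p = 5050 · (1/505) = 10.
E[α(G)] ≥ n − E[|E(G)|] = 101 − 10 = 91.
Numerically: ≈ 91.000.
(This is only a lower bound; the true E[α(G)] may be larger.)

E[α(G)] ≥ 91 ≈ 91.000.
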